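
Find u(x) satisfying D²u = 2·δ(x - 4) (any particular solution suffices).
|x - 4|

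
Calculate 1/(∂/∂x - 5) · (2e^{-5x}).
- \frac{e^{- 5 x}}{5}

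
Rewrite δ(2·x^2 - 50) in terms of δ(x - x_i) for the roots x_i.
\frac{\delta(x - 5) + \delta(x + 5)}{20}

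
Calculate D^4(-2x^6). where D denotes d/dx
- 720 x^{2}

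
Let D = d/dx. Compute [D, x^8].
8 x^{7}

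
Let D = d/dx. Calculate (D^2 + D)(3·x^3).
9 x \left(x + 2\right)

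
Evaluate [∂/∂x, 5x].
5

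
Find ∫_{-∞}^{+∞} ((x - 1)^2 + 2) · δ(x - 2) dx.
3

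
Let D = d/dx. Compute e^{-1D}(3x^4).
3 x^{4} - 12 x^{3} + 18 x^{2} - 12 x + 3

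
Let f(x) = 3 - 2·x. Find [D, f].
-2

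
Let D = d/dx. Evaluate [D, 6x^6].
36 x^{5}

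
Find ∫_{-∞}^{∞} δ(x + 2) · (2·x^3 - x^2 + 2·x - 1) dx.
-25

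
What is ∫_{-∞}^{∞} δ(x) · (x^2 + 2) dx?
2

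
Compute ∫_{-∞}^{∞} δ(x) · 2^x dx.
1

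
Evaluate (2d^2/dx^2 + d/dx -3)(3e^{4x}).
99 e^{4 x}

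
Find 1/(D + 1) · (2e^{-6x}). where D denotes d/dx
- \frac{2 e^{- 6 x}}{5}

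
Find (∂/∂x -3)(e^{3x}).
0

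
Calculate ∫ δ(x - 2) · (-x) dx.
-2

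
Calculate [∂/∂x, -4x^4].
- 16 x^{3}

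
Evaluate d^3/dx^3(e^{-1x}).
- e^{- x}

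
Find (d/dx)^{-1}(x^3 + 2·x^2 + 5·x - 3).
\frac{x^{4}}{4} + \frac{2 x^{3}}{3} + \frac{5 x^{2}}{2} - 3 x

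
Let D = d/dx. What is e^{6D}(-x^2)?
- x^{2} - 12 x - 36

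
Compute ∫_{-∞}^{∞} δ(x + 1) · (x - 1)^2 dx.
4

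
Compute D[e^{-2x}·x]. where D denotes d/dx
\left(1 - 2 x\right) e^{- 2 x}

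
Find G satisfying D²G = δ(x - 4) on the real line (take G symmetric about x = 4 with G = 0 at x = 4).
\frac{|x - 4|}{2}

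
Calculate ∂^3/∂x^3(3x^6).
360 x^{3}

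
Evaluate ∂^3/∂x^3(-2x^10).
- 1440 x^{7}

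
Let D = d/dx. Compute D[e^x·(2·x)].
2 \left(x + 1\right) e^{x}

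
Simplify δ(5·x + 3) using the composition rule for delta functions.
\frac{\delta(x + 3/5)}{5}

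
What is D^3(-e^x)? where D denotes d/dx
- e^{x}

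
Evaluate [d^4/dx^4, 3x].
12\frac{d^{3}}{dx^{3}}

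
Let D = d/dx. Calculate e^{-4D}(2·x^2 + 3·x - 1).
2 x^{2} - 13 x + 19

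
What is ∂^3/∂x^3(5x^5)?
300 x^{2}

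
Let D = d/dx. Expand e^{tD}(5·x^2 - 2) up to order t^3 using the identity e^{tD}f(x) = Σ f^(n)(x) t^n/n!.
5 t^{2} + 10 t x + 5 x^{2} - 2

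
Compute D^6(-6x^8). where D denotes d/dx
- 120960 x^{2}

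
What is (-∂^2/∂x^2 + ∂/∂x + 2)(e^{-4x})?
- 18 e^{- 4 x}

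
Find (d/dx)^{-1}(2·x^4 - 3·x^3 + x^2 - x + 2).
\frac{2 x^{5}}{5} - \frac{3 x^{4}}{4} + \frac{x^{3}}{3} - \frac{x^{2}}{2} + 2 x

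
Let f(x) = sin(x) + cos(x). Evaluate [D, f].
- \sin{\left(x \right)} + \cos{\left(x \right)}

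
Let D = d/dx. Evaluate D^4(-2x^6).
- 720 x^{2}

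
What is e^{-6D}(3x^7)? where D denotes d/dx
3 x^{7} - 126 x^{6} + 2268 x^{5} - 22680 x^{4} + 136080 x^{3} - 489888 x^{2} + 979776 x - 839808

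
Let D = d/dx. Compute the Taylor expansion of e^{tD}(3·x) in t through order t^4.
3 t + 3 x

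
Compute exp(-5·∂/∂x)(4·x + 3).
4 x - 17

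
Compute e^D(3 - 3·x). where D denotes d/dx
- 3 x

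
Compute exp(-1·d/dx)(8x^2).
8 x^{2} - 16 x + 8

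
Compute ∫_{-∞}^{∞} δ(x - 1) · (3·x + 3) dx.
6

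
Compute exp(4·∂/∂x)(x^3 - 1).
x^{3} + 12 x^{2} + 48 x + 63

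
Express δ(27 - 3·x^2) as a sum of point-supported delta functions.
\frac{\delta(x - 3) + \delta(x + 3)}{18}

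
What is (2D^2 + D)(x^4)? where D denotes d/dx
4 x^{2} \left(x + 6\right)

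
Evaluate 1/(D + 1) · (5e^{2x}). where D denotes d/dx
\frac{5 e^{2 x}}{3}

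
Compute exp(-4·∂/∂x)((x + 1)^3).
x^{3} - 9 x^{2} + 27 x - 27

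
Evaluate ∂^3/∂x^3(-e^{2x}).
- 8 e^{2 x}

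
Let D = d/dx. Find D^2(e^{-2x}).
4 e^{- 2 x}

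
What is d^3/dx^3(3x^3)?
18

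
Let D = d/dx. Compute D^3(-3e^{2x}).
- 24 e^{2 x}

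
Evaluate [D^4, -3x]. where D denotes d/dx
-12D^{3}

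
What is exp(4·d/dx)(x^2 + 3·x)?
x^{2} + 11 x + 28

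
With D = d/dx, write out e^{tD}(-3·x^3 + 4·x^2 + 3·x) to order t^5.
- 3 t^{3} + t^{2} \left(4 - 9 x\right) + t \left(- 9 x^{2} + 8 x + 3\right) - 3 x^{3} + 4 x^{2} + 3 x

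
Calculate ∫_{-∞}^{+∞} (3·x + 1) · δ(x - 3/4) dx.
\frac{13}{4}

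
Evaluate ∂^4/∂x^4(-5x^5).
- 600 x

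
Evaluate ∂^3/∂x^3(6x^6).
720 x^{3}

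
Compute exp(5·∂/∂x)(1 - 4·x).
- 4 x - 19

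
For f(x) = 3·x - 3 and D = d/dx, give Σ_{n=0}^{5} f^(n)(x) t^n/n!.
3 t + 3 x - 3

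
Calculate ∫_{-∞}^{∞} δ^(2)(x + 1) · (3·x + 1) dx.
0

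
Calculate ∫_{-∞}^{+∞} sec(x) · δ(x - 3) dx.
\sec{\left(3 \right)}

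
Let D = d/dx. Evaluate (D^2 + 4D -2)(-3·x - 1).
6 x - 10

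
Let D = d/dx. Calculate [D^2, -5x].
-10D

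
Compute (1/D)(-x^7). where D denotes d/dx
- \frac{x^{8}}{8}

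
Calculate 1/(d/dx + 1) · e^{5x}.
\frac{e^{5 x}}{6}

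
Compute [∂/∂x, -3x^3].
- 9 x^{2}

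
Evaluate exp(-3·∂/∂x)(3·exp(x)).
3 e^{x - 3}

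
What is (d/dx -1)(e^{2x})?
e^{2 x}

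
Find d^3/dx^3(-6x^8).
- 2016 x^{5}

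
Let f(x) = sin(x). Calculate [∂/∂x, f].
\cos{\left(x \right)}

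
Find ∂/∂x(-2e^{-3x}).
6 e^{- 3 x}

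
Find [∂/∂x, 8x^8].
64 x^{7}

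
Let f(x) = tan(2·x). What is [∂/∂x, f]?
\frac{2}{\cos^{2}{\left(2 x \right)}}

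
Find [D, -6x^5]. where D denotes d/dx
- 30 x^{4}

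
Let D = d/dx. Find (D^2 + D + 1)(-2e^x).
- 6 e^{x}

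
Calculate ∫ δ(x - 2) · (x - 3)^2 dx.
1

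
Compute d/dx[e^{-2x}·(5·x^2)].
10 x \left(1 - x\right) e^{- 2 x}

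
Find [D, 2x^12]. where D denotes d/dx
24 x^{11}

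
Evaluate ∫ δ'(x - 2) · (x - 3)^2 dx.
2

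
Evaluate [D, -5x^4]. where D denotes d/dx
- 20 x^{3}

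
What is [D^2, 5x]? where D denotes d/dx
10D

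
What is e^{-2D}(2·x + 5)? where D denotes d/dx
2 x + 1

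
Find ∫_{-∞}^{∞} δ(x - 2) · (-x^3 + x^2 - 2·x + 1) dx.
-7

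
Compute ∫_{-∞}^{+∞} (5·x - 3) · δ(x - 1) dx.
2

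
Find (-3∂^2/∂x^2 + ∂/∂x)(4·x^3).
12 x \left(x - 6\right)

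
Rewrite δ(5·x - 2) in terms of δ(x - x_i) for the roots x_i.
\frac{\delta(x - 2/5)}{5}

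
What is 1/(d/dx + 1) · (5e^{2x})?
\frac{5 e^{2 x}}{3}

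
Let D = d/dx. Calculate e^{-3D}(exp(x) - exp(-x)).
- e^{3 - x} + e^{x - 3}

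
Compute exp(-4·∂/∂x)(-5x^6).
- 5 x^{6} + 120 x^{5} - 1200 x^{4} + 6400 x^{3} - 19200 x^{2} + 30720 x - 20480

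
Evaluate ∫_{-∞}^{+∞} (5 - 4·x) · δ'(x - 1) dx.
4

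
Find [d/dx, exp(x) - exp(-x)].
2 \cosh{\left(x \right)}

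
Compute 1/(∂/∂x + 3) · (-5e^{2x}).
- e^{2 x}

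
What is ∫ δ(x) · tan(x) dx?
0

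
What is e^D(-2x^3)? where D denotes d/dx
- 2 x^{3} - 6 x^{2} - 6 x - 2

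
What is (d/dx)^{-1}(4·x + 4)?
2 x^{2} + 4 x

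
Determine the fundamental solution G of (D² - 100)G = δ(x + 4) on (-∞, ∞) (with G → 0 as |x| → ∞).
-\frac{e^{-10|x + 4|}}{20}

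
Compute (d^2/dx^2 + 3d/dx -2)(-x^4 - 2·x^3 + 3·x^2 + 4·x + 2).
2 x^{4} - 8 x^{3} - 36 x^{2} - 2 x + 14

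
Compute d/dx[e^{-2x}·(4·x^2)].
8 x \left(1 - x\right) e^{- 2 x}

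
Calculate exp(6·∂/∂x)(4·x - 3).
4 x + 21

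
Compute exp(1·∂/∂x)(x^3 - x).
x \left(x^{2} + 3 x + 2\right)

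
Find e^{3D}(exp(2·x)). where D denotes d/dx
e^{2 x + 6}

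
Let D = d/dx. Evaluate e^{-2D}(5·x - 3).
5 x - 13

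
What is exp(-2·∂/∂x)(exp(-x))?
e^{2 - x}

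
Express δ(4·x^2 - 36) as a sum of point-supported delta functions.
\frac{\delta(x - 3) + \delta(x + 3)}{24}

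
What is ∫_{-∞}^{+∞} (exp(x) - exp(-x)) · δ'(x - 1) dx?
- 2 \cosh{\left(1 \right)}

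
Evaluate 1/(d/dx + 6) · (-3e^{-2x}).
- \frac{3 e^{- 2 x}}{4}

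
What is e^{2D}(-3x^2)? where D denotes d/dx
- 3 x^{2} - 12 x - 12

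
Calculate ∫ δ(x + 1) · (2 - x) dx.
3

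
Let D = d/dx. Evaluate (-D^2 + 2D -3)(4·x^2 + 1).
- 12 x^{2} + 16 x - 11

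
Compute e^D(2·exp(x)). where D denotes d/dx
2 e^{x + 1}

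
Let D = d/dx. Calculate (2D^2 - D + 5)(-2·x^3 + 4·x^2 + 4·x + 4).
- 10 x^{3} + 26 x^{2} - 12 x + 32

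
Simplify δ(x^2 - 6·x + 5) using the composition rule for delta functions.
\frac{\delta(x - 1) + \delta(x - 5)}{4}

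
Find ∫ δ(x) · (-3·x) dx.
0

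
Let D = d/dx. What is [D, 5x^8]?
40 x^{7}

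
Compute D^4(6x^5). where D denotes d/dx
720 x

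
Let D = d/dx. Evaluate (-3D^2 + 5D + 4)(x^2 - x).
4 x^{2} + 6 x - 11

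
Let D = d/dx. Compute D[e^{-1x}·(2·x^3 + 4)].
2 \left(- x^{3} + 3 x^{2} - 2\right) e^{- x}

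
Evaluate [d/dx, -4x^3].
- 12 x^{2}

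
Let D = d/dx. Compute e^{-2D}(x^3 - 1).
x^{3} - 6 x^{2} + 12 x - 9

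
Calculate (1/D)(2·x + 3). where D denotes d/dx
x^{2} + 3 x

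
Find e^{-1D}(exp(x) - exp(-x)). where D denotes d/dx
- e^{1 - x} + e^{x - 1}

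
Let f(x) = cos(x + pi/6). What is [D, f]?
- \sin{\left(x + \frac{\pi}{6} \right)}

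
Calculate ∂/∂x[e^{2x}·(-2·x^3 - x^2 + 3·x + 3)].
\left(- 4 x^{3} - 8 x^{2} + 4 x + 9\right) e^{2 x}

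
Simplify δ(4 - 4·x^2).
\frac{\delta(x - 1) + \delta(x + 1)}{8}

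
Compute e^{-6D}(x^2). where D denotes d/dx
x^{2} - 12 x + 36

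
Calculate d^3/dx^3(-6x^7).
- 1260 x^{4}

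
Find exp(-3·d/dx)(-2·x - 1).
5 - 2 x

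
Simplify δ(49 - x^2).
\frac{\delta(x - 7) + \delta(x + 7)}{14}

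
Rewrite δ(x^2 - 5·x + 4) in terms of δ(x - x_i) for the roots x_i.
\frac{\delta(x - 1) + \delta(x - 4)}{3}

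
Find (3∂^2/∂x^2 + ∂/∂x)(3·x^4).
12 x^{2} \left(x + 9\right)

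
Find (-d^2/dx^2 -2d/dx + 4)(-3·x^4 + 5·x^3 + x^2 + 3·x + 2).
2 x \left(- 6 x^{3} + 22 x^{2} + 5 x - 11\right)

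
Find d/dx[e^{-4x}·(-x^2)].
2 x \left(2 x - 1\right) e^{- 4 x}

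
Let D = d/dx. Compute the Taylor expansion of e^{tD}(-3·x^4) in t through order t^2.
3 x^{2} \left(- 6 t^{2} - 4 t x - x^{2}\right)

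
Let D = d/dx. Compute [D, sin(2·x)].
2 \cos{\left(2 x \right)}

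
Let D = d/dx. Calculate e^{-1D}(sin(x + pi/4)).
\sin{\left(x - 1 + \frac{\pi}{4} \right)}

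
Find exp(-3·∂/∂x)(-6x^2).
- 6 x^{2} + 36 x - 54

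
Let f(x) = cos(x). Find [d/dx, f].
- \sin{\left(x \right)}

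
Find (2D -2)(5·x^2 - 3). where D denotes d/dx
- 10 x^{2} + 20 x + 6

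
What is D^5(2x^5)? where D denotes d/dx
240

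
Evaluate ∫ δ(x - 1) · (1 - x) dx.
0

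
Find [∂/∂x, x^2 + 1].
2 x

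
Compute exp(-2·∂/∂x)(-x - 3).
- x - 1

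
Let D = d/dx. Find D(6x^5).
30 x^{4}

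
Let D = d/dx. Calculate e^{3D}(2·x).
2 x + 6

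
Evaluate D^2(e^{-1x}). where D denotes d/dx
e^{- x}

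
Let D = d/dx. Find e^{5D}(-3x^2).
- 3 x^{2} - 30 x - 75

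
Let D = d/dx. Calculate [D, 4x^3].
12 x^{2}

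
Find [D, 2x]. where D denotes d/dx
2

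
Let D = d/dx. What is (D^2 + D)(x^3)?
3 x \left(x + 2\right)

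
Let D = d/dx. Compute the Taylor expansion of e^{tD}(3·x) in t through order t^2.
3 t + 3 x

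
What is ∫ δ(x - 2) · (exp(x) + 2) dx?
2 + e^{2}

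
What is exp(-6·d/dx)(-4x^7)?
- 4 x^{7} + 168 x^{6} - 3024 x^{5} + 30240 x^{4} - 181440 x^{3} + 653184 x^{2} - 1306368 x + 1119744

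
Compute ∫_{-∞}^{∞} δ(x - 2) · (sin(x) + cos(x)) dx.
\cos{\left(2 \right)} + \sin{\left(2 \right)}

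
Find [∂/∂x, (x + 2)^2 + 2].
2 x + 4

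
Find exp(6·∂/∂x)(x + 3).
x + 9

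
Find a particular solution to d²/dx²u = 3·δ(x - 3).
\frac{3|x - 3|}{2}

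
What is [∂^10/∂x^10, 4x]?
40\frac{d^{9}}{dx^{9}}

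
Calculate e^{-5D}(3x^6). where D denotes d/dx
3 x^{6} - 90 x^{5} + 1125 x^{4} - 7500 x^{3} + 28125 x^{2} - 56250 x + 46875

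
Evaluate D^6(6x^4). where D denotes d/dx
0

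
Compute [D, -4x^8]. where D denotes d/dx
- 32 x^{7}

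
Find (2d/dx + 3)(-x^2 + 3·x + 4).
- 3 x^{2} + 5 x + 18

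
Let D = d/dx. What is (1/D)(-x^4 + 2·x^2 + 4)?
- \frac{x^{5}}{5} + \frac{2 x^{3}}{3} + 4 x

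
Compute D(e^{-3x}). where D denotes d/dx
- 3 e^{- 3 x}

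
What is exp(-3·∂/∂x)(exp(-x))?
e^{3 - x}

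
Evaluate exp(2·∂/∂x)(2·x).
2 x + 4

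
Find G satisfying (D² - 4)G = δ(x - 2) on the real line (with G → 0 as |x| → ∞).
-\frac{e^{-2|x - 2|}}{4}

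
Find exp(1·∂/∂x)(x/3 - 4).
\frac{x}{3} - \frac{11}{3}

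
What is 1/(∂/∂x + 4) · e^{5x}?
\frac{e^{5 x}}{9}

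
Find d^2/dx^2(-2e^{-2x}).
- 8 e^{- 2 x}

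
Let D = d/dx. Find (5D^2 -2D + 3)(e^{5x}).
118 e^{5 x}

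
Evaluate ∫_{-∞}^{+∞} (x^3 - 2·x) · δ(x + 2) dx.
-4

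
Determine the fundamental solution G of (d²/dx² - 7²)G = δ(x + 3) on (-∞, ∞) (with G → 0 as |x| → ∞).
-\frac{e^{-7|x + 3|}}{14}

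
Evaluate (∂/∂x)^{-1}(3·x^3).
\frac{3 x^{4}}{4}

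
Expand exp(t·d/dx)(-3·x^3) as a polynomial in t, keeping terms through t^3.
- 3 t^{3} - 9 t^{2} x - 9 t x^{2} - 3 x^{3}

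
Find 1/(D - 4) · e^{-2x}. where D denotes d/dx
- \frac{e^{- 2 x}}{6}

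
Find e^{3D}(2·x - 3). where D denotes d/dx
2 x + 3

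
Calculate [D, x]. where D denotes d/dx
1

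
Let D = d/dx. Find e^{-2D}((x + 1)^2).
x^{2} - 2 x + 1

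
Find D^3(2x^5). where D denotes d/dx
120 x^{2}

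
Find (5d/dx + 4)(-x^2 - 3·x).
- 4 x^{2} - 22 x - 15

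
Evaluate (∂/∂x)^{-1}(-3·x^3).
- \frac{3 x^{4}}{4}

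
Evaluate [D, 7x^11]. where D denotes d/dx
77 x^{10}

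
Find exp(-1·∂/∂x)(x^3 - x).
x \left(x^{2} - 3 x + 2\right)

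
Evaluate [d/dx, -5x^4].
- 20 x^{3}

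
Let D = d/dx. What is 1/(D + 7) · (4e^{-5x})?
2 e^{- 5 x}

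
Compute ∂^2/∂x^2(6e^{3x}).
54 e^{3 x}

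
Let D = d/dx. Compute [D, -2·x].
-2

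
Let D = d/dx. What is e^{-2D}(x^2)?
x^{2} - 4 x + 4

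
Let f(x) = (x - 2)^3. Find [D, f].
3 \left(x - 2\right)^{2}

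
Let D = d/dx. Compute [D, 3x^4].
12 x^{3}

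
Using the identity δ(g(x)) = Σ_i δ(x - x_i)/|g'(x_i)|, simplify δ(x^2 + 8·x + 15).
\frac{\delta(x + 3) + \delta(x + 5)}{2}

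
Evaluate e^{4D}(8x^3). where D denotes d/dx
8 x^{3} + 96 x^{2} + 384 x + 512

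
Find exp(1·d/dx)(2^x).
2^{x + 1}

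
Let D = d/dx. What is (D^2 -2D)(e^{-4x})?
24 e^{- 4 x}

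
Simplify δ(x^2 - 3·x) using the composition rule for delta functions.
\frac{\delta(x - 3) + \delta(x)}{3}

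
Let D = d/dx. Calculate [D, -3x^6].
- 18 x^{5}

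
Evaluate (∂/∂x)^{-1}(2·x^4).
\frac{2 x^{5}}{5}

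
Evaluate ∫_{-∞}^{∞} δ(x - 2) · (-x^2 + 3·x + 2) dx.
4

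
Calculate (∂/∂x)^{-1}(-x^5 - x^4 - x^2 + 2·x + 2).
- \frac{x^{6}}{6} - \frac{x^{5}}{5} - \frac{x^{3}}{3} + x^{2} + 2 x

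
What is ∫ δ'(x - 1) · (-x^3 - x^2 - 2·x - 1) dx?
7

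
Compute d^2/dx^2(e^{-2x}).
4 e^{- 2 x}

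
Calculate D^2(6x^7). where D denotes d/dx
252 x^{5}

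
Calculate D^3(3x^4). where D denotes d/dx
72 x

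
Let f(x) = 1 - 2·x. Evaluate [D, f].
-2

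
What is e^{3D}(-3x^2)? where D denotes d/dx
- 3 x^{2} - 18 x - 27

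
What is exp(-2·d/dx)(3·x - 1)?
3 x - 7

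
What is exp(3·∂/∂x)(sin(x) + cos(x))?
\sqrt{2} \sin{\left(x + \frac{\pi}{4} + 3 \right)}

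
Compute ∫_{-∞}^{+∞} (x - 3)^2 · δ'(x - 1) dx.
4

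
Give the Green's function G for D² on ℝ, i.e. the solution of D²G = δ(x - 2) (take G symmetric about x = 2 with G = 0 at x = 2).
\frac{|x - 2|}{2}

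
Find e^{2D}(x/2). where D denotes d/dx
\frac{x}{2} + 1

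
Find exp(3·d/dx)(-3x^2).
- 3 x^{2} - 18 x - 27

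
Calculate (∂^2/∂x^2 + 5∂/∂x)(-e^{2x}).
- 14 e^{2 x}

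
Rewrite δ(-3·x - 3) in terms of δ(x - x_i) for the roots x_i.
\frac{\delta(x + 1)}{3}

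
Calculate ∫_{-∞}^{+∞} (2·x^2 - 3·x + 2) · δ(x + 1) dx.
7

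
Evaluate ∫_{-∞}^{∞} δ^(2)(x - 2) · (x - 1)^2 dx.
2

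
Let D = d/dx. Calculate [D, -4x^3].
- 12 x^{2}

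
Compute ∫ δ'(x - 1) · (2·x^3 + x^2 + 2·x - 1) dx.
-10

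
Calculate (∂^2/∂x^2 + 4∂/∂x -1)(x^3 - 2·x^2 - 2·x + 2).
- x^{3} + 14 x^{2} - 8 x - 14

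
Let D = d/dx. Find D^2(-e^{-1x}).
- e^{- x}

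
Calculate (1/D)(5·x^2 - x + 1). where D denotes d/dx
\frac{5 x^{3}}{3} - \frac{x^{2}}{2} + x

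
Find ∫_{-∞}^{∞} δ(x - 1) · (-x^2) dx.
-1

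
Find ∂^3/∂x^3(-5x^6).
- 600 x^{3}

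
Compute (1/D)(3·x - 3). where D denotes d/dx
\frac{3 x^{2}}{2} - 3 x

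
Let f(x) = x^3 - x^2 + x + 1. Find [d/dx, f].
3 x^{2} - 2 x + 1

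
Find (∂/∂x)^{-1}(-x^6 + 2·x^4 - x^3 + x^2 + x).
- \frac{x^{7}}{7} + \frac{2 x^{5}}{5} - \frac{x^{4}}{4} + \frac{x^{3}}{3} + \frac{x^{2}}{2}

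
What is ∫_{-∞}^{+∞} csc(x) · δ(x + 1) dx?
- \csc{\left(1 \right)}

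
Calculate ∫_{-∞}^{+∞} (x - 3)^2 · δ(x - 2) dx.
1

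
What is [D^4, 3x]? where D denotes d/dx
12D^{3}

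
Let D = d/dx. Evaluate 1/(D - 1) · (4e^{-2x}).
- \frac{4 e^{- 2 x}}{3}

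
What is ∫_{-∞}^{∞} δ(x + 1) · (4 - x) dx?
5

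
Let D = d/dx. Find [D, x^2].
2 x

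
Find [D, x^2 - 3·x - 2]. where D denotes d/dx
2 x - 3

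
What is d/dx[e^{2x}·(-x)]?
\left(- 2 x - 1\right) e^{2 x}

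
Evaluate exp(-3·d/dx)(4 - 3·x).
13 - 3 x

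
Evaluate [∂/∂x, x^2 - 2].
2 x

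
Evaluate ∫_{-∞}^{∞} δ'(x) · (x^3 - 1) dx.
0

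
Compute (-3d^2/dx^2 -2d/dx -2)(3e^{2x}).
- 54 e^{2 x}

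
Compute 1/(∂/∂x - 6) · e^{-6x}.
- \frac{e^{- 6 x}}{12}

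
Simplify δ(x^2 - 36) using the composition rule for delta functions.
\frac{\delta(x - 6) + \delta(x + 6)}{12}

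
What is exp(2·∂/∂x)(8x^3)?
8 x^{3} + 48 x^{2} + 96 x + 64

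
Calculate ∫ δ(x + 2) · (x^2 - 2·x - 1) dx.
7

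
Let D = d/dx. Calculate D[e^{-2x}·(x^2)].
2 x \left(1 - x\right) e^{- 2 x}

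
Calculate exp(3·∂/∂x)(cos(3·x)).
\cos{\left(3 x + 9 \right)}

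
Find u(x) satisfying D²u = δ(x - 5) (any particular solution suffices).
\frac{|x - 5|}{2}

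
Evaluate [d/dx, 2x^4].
8 x^{3}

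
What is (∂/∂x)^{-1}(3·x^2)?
x^{3}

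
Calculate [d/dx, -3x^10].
- 30 x^{9}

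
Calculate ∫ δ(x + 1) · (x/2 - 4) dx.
- \frac{9}{2}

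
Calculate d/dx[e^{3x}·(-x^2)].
x \left(- 3 x - 2\right) e^{3 x}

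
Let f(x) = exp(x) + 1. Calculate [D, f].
e^{x}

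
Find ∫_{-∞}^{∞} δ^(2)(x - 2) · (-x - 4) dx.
0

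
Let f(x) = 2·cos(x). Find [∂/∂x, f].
- 2 \sin{\left(x \right)}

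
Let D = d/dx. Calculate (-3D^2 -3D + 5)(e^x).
- e^{x}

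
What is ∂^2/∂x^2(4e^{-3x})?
36 e^{- 3 x}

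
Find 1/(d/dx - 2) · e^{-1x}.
- \frac{e^{- x}}{3}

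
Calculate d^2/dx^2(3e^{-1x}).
3 e^{- x}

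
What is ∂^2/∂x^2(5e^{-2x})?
20 e^{- 2 x}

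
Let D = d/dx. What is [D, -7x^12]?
- 84 x^{11}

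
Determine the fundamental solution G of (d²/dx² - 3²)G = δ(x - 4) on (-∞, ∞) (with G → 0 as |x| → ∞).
-\frac{e^{-3|x - 4|}}{6}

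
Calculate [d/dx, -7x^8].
- 56 x^{7}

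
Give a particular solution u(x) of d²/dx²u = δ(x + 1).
\frac{|x + 1|}{2}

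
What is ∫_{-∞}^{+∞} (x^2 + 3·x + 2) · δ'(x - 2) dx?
-7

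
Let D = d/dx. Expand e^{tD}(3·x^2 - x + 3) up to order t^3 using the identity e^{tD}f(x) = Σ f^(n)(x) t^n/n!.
3 t^{2} + t \left(6 x - 1\right) + 3 x^{2} - x + 3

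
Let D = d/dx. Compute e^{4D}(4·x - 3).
4 x + 13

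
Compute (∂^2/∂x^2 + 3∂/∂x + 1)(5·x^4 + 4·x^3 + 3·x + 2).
5 x^{4} + 64 x^{3} + 96 x^{2} + 27 x + 11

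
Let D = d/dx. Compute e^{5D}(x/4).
\frac{x}{4} + \frac{5}{4}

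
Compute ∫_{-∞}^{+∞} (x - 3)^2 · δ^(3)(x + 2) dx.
0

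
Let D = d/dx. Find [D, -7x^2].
- 14 x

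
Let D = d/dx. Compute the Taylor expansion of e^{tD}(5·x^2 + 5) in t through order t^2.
5 t^{2} + 10 t x + 5 x^{2} + 5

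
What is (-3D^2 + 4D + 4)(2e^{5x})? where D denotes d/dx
- 102 e^{5 x}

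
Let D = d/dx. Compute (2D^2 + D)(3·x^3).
9 x \left(x + 4\right)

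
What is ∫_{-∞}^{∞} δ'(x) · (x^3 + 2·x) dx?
-2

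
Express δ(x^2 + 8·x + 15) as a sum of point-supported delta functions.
\frac{\delta(x + 3) + \delta(x + 5)}{2}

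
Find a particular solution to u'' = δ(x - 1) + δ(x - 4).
\frac{|x - 1|}{2} + \frac{|x - 4|}{2}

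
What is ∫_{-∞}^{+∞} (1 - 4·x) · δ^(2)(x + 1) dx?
0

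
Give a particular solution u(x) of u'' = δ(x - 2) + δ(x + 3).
\frac{|x - 2|}{2} + \frac{|x + 3|}{2}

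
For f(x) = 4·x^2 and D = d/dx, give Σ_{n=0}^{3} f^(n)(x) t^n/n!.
4 t^{2} + 8 t x + 4 x^{2}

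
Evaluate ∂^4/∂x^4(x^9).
3024 x^{5}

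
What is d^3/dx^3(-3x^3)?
-18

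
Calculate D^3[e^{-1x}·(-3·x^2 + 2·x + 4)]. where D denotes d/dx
\left(3 x^{2} - 20 x + 20\right) e^{- x}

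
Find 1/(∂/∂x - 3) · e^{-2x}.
- \frac{e^{- 2 x}}{5}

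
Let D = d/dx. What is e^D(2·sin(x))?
2 \sin{\left(x + 1 \right)}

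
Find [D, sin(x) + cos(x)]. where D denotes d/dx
- \sin{\left(x \right)} + \cos{\left(x \right)}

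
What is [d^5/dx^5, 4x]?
20\frac{d^{4}}{dx^{4}}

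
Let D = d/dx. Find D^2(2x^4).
24 x^{2}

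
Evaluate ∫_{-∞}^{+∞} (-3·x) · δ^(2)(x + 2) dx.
0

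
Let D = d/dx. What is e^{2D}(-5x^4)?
- 5 x^{4} - 40 x^{3} - 120 x^{2} - 160 x - 80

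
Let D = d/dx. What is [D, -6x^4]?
- 24 x^{3}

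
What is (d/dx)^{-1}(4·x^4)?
\frac{4 x^{5}}{5}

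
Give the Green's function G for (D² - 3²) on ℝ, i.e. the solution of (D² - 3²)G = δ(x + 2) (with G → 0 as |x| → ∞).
-\frac{e^{-3|x + 2|}}{6}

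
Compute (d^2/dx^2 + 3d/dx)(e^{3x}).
18 e^{3 x}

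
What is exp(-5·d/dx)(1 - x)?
6 - x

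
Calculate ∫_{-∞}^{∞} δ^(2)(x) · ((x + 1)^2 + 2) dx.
2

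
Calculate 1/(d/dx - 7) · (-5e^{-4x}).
\frac{5 e^{- 4 x}}{11}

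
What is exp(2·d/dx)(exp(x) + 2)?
e^{x + 2} + 2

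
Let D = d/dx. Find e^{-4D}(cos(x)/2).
\frac{\cos{\left(x - 4 \right)}}{2}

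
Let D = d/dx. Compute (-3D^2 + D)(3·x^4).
12 x^{2} \left(x - 9\right)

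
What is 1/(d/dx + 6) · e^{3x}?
\frac{e^{3 x}}{9}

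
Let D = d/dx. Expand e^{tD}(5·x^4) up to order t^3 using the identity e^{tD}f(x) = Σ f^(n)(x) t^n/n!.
5 x \left(4 t^{3} + 6 t^{2} x + 4 t x^{2} + x^{3}\right)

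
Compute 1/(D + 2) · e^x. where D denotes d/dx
\frac{e^{x}}{3}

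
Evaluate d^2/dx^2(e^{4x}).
16 e^{4 x}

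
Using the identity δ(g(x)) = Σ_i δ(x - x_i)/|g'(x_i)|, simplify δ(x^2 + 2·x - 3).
\frac{\delta(x + 3) + \delta(x - 1)}{4}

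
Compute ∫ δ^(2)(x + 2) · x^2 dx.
2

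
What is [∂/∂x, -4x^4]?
- 16 x^{3}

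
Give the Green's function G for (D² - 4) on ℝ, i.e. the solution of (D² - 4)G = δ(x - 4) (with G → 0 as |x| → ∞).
-\frac{e^{-2|x - 4|}}{4}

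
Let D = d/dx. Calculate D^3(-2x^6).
- 240 x^{3}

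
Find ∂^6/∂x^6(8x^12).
5322240 x^{6}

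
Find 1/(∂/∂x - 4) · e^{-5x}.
- \frac{e^{- 5 x}}{9}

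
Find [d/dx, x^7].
7 x^{6}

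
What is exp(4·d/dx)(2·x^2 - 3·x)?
2 x^{2} + 13 x + 20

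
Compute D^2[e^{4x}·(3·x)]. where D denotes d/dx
\left(48 x + 24\right) e^{4 x}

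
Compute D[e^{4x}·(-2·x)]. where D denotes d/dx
\left(- 8 x - 2\right) e^{4 x}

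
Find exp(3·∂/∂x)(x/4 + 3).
\frac{x}{4} + \frac{15}{4}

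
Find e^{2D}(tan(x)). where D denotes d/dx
\tan{\left(x + 2 \right)}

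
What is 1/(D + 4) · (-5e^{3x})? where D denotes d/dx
- \frac{5 e^{3 x}}{7}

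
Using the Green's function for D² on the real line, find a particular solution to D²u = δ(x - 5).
\frac{|x - 5|}{2}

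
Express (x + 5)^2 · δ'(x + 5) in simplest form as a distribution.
0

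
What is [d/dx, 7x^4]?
28 x^{3}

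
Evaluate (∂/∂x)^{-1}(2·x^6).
\frac{2 x^{7}}{7}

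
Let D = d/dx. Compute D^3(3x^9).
1512 x^{6}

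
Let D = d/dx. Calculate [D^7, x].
7D^{6}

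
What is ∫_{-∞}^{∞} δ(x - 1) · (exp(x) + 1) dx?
1 + e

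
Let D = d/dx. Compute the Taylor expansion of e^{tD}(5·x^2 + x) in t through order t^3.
5 t^{2} + t \left(10 x + 1\right) + 5 x^{2} + x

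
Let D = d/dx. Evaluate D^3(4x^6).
480 x^{3}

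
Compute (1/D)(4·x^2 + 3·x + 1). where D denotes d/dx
\frac{4 x^{3}}{3} + \frac{3 x^{2}}{2} + x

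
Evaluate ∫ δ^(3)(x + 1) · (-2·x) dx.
0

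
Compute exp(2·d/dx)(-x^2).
- x^{2} - 4 x - 4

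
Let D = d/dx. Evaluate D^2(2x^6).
60 x^{4}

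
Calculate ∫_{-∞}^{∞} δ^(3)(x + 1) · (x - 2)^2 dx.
0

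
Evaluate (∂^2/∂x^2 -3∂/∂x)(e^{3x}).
0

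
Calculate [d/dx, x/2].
\frac{1}{2}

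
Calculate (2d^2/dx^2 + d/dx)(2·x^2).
4 x + 8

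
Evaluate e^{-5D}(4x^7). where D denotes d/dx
4 x^{7} - 140 x^{6} + 2100 x^{5} - 17500 x^{4} + 87500 x^{3} - 262500 x^{2} + 437500 x - 312500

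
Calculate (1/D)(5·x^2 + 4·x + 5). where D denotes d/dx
\frac{5 x^{3}}{3} + 2 x^{2} + 5 x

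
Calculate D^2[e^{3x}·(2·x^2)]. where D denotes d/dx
\left(18 x^{2} + 24 x + 4\right) e^{3 x}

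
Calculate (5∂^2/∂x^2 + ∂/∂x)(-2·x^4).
8 x^{2} \left(- x - 15\right)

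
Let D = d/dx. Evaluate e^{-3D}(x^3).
x^{3} - 9 x^{2} + 27 x - 27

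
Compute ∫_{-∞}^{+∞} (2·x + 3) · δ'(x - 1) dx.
-2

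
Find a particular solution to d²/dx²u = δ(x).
\frac{|x|}{2}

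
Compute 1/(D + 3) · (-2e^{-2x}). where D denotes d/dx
- 2 e^{- 2 x}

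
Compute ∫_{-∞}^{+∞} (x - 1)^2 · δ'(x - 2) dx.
-2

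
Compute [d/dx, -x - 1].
-1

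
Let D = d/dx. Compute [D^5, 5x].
25D^{4}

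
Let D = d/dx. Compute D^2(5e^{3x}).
45 e^{3 x}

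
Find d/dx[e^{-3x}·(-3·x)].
3 \left(3 x - 1\right) e^{- 3 x}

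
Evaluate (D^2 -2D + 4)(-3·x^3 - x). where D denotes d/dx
- 12 x^{3} + 18 x^{2} - 22 x + 2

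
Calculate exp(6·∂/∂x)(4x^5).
4 x^{5} + 120 x^{4} + 1440 x^{3} + 8640 x^{2} + 25920 x + 31104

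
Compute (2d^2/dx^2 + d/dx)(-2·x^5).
10 x^{3} \left(- x - 8\right)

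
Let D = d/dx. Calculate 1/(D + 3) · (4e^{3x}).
\frac{2 e^{3 x}}{3}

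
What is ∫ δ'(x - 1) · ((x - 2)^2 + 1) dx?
2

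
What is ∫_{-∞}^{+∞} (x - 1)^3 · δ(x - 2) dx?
1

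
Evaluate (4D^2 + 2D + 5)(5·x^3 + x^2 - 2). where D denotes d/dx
25 x^{3} + 35 x^{2} + 124 x - 2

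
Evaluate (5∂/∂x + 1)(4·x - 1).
4 x + 19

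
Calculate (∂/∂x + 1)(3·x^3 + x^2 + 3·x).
3 x^{3} + 10 x^{2} + 5 x + 3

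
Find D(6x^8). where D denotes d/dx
48 x^{7}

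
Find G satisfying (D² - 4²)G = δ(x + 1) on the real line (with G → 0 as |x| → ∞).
-\frac{e^{-4|x + 1|}}{8}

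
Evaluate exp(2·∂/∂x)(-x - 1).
- x - 3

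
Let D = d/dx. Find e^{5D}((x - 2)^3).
x^{3} + 9 x^{2} + 27 x + 27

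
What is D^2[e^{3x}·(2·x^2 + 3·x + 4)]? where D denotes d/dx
\left(18 x^{2} + 51 x + 58\right) e^{3 x}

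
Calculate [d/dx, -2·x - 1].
-2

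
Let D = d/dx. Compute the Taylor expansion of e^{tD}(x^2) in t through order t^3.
t^{2} + 2 t x + x^{2}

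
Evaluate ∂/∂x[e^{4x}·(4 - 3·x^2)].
\left(- 12 x^{2} - 6 x + 16\right) e^{4 x}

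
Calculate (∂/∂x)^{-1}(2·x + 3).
x^{2} + 3 x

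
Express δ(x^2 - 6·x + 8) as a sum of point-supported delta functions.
\frac{\delta(x - 4) + \delta(x - 2)}{2}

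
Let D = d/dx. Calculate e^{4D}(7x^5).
7 x^{5} + 140 x^{4} + 1120 x^{3} + 4480 x^{2} + 8960 x + 7168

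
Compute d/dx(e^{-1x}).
- e^{- x}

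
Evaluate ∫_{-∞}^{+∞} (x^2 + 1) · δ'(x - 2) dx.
-4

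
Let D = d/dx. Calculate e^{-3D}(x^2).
x^{2} - 6 x + 9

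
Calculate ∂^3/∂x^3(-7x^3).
-42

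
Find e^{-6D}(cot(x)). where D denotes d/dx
\cot{\left(x - 6 \right)}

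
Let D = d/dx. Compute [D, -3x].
-3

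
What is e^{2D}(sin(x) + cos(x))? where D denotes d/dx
\sqrt{2} \sin{\left(x + \frac{\pi}{4} + 2 \right)}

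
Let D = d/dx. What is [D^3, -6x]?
-18D^{2}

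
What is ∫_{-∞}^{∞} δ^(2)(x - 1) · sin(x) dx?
- \sin{\left(1 \right)}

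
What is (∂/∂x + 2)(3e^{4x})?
18 e^{4 x}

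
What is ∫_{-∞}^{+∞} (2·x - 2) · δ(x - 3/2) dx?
1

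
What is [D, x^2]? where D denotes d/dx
2 x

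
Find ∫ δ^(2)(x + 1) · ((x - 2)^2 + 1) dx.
2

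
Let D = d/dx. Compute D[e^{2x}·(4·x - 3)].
\left(8 x - 2\right) e^{2 x}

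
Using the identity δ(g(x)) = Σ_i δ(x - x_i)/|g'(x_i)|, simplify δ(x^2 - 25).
\frac{\delta(x - 5) + \delta(x + 5)}{10}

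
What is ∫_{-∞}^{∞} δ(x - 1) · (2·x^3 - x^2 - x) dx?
0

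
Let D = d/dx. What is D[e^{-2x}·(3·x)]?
3 \left(1 - 2 x\right) e^{- 2 x}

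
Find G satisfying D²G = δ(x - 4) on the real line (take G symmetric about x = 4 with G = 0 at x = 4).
\frac{|x - 4|}{2}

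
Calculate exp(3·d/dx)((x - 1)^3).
x^{3} + 6 x^{2} + 12 x + 8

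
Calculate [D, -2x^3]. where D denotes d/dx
- 6 x^{2}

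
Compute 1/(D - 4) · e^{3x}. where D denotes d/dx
- e^{3 x}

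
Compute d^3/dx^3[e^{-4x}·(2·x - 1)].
32 \left(5 - 4 x\right) e^{- 4 x}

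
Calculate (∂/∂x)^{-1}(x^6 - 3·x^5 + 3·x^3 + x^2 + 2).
\frac{x^{7}}{7} - \frac{x^{6}}{2} + \frac{3 x^{4}}{4} + \frac{x^{3}}{3} + 2 x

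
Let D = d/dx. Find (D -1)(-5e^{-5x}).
30 e^{- 5 x}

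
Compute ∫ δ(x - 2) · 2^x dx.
4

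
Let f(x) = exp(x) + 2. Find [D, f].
e^{x}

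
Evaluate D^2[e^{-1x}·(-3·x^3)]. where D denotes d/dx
3 x \left(- x^{2} + 6 x - 6\right) e^{- x}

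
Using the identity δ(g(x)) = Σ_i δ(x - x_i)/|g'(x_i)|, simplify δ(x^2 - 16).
\frac{\delta(x - 4) + \delta(x + 4)}{8}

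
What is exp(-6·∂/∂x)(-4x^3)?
- 4 x^{3} + 72 x^{2} - 432 x + 864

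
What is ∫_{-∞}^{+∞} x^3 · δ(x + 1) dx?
-1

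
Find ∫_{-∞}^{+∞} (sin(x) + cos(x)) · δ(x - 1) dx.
\cos{\left(1 \right)} + \sin{\left(1 \right)}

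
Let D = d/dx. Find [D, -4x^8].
- 32 x^{7}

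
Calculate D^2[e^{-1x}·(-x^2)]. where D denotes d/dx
\left(- x^{2} + 4 x - 2\right) e^{- x}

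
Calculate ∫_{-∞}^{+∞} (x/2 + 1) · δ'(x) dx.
- \frac{1}{2}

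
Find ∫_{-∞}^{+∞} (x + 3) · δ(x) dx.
3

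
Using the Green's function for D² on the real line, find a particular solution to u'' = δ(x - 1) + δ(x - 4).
\frac{|x - 1|}{2} + \frac{|x - 4|}{2}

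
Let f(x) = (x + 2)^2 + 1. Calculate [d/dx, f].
2 x + 4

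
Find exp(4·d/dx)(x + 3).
x + 7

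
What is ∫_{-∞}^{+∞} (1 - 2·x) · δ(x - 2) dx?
-3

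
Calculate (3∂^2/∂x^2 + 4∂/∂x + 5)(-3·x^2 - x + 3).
- 15 x^{2} - 29 x - 7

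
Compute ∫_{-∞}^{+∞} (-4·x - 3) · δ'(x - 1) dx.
4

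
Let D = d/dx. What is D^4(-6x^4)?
-144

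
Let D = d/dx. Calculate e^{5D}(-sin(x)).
- \sin{\left(x + 5 \right)}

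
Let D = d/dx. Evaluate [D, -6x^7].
- 42 x^{6}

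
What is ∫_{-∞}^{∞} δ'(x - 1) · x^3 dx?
-3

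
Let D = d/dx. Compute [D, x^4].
4 x^{3}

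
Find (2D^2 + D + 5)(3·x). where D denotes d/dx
15 x + 3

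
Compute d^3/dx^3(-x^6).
- 120 x^{3}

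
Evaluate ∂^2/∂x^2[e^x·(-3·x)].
3 \left(- x - 2\right) e^{x}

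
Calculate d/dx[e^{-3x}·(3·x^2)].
3 x \left(2 - 3 x\right) e^{- 3 x}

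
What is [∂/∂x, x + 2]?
1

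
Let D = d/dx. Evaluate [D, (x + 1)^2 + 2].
2 x + 2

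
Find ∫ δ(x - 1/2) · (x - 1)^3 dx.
- \frac{1}{8}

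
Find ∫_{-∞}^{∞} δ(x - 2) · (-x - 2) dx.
-4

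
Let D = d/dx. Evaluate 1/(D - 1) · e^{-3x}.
- \frac{e^{- 3 x}}{4}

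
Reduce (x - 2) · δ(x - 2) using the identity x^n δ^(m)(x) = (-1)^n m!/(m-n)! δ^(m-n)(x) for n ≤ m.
0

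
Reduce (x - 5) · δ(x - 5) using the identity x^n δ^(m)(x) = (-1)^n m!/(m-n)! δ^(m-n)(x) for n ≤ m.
0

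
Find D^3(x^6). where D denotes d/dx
120 x^{3}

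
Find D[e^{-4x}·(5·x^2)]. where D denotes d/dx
10 x \left(1 - 2 x\right) e^{- 4 x}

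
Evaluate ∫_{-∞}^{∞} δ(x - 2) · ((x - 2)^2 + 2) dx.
2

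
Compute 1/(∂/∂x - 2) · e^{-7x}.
- \frac{e^{- 7 x}}{9}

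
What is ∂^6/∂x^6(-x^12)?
- 665280 x^{6}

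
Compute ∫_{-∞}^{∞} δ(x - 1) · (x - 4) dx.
-3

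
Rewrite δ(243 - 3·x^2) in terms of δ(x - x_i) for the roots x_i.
\frac{\delta(x - 9) + \delta(x + 9)}{54}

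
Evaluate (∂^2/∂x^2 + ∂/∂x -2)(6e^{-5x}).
108 e^{- 5 x}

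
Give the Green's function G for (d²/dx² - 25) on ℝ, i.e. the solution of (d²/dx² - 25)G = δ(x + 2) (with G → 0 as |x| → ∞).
-\frac{e^{-5|x + 2|}}{10}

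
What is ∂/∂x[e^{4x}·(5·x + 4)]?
\left(20 x + 21\right) e^{4 x}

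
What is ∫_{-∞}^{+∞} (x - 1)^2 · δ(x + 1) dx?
4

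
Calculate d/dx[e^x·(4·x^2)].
4 x \left(x + 2\right) e^{x}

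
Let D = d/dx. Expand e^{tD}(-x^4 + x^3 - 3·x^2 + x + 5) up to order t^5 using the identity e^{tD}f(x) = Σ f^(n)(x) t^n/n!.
- t^{4} + t^{3} \left(1 - 4 x\right) + 3 t^{2} \left(- 2 x^{2} + x - 1\right) - t \left(4 x^{3} - 3 x^{2} + 6 x - 1\right) - x^{4} + x^{3} - 3 x^{2} + x + 5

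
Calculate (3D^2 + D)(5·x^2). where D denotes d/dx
10 x + 30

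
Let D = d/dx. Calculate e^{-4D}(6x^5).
6 x^{5} - 120 x^{4} + 960 x^{3} - 3840 x^{2} + 7680 x - 6144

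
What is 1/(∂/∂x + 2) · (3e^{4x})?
\frac{e^{4 x}}{2}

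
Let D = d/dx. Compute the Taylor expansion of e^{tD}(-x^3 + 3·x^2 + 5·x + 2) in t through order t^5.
- t^{3} + 3 t^{2} \left(1 - x\right) + t \left(- 3 x^{2} + 6 x + 5\right) - x^{3} + 3 x^{2} + 5 x + 2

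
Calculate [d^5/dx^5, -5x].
-25\frac{d^{4}}{dx^{4}}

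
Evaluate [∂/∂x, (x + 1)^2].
2 x + 2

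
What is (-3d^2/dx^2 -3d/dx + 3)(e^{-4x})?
- 33 e^{- 4 x}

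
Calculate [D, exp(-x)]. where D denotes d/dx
- e^{- x}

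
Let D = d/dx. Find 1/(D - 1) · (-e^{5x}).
- \frac{e^{5 x}}{4}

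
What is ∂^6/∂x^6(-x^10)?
- 151200 x^{4}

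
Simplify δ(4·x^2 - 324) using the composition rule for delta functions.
\frac{\delta(x - 9) + \delta(x + 9)}{72}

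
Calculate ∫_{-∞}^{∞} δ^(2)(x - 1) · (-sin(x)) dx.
\sin{\left(1 \right)}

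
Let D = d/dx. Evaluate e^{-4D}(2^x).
2^{x - 4}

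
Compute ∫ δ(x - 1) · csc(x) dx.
\csc{\left(1 \right)}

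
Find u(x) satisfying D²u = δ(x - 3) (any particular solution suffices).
\frac{|x - 3|}{2}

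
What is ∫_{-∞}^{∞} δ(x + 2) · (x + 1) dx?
-1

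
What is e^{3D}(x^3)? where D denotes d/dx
x^{3} + 9 x^{2} + 27 x + 27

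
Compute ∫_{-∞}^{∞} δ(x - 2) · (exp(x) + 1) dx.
1 + e^{2}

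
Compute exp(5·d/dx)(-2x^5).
- 2 x^{5} - 50 x^{4} - 500 x^{3} - 2500 x^{2} - 6250 x - 6250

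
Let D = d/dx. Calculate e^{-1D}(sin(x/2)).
\sin{\left(\frac{x}{2} - \frac{1}{2} \right)}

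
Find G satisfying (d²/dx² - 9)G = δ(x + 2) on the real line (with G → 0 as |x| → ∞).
-\frac{e^{-3|x + 2|}}{6}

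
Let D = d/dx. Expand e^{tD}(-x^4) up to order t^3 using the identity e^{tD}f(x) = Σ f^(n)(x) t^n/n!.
x \left(- 4 t^{3} - 6 t^{2} x - 4 t x^{2} - x^{3}\right)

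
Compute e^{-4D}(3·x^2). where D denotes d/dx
3 x^{2} - 24 x + 48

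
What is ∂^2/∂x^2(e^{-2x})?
4 e^{- 2 x}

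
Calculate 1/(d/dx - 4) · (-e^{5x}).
- e^{5 x}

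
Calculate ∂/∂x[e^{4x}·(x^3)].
x^{2} \left(4 x + 3\right) e^{4 x}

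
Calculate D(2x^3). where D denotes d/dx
6 x^{2}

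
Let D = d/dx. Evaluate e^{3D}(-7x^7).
- 7 x^{7} - 147 x^{6} - 1323 x^{5} - 6615 x^{4} - 19845 x^{3} - 35721 x^{2} - 35721 x - 15309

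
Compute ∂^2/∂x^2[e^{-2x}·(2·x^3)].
4 x \left(2 x^{2} - 6 x + 3\right) e^{- 2 x}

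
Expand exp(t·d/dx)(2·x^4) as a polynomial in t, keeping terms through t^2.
2 x^{2} \left(6 t^{2} + 4 t x + x^{2}\right)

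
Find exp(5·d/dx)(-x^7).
- x^{7} - 35 x^{6} - 525 x^{5} - 4375 x^{4} - 21875 x^{3} - 65625 x^{2} - 109375 x - 78125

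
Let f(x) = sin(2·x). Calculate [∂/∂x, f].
2 \cos{\left(2 x \right)}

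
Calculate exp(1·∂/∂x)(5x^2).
5 x^{2} + 10 x + 5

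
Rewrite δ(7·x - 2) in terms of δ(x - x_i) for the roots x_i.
\frac{\delta(x - 2/7)}{7}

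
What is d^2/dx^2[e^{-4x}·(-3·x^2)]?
6 \left(- 8 x^{2} + 8 x - 1\right) e^{- 4 x}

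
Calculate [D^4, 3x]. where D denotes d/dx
12D^{3}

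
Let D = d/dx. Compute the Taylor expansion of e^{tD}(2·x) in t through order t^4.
2 t + 2 x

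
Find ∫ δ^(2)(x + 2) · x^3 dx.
-12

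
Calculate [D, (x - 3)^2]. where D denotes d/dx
2 x - 6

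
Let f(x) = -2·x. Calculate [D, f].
-2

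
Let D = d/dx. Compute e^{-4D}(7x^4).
7 x^{4} - 112 x^{3} + 672 x^{2} - 1792 x + 1792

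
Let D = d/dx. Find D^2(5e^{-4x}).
80 e^{- 4 x}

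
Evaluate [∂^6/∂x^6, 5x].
30\frac{d^{5}}{dx^{5}}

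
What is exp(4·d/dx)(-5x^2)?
- 5 x^{2} - 40 x - 80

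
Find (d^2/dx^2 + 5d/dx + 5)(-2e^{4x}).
- 82 e^{4 x}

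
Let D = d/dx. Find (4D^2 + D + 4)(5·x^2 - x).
20 x^{2} + 6 x + 39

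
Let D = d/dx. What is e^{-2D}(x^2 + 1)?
x^{2} - 4 x + 5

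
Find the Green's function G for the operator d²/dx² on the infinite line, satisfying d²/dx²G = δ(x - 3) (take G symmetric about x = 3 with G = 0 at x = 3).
\frac{|x - 3|}{2}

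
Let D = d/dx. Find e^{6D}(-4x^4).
- 4 x^{4} - 96 x^{3} - 864 x^{2} - 3456 x - 5184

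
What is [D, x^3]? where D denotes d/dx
3 x^{2}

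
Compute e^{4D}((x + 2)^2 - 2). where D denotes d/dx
x^{2} + 12 x + 34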